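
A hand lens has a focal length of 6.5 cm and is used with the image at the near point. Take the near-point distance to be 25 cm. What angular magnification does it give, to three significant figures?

4.85

M = 1 + D/f = 1 + 25/6.5 = 4.846.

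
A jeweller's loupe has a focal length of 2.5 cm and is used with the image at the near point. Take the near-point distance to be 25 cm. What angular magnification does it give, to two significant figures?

M = 1 + D/f = 1 + 25/2.5 = 11.000.

11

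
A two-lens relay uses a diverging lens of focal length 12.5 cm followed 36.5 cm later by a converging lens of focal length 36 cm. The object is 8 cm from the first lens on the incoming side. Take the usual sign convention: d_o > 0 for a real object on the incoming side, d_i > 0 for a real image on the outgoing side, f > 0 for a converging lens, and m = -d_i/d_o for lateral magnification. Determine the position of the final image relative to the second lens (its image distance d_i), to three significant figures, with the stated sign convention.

277 cm

First lens: d_i1 = 1/(1/(-12.5) - 1/8) = -4.878 cm.
The intermediate image is virtual, 4.878 cm to the left of lens 1, so d_o2 = L - d_i1 = 36.5 - (-4.878) = 41.378 cm.
Second lens: d_i2 = 1/(1/36 - 1/(41.378)) = 276.980 cm.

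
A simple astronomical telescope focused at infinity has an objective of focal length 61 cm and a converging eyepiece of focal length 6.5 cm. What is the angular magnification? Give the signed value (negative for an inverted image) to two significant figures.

M = -f_obj/f_eye = -61/(6.5) = -9.385.

-9.4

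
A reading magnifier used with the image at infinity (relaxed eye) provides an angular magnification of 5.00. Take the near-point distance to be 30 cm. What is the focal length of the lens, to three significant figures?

For the image at infinity, M = D/f.
f = D/M = 30/5.0 = 6.000 cm.

6.00 cm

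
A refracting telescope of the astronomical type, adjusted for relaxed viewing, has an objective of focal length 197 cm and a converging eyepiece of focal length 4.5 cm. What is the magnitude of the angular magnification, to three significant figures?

|M| = f_obj/|f_eye| = 197/4.5 = 43.778.

43.8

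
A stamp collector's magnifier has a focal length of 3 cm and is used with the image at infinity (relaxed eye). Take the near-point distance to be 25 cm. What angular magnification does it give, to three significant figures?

M = D/f = 25/3 = 8.333.

8.33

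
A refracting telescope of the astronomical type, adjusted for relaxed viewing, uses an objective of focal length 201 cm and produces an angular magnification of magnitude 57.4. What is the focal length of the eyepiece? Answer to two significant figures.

|M| = f_obj/f_eye, so f_eye = f_obj/|M| = 201/57.4 = 3.502 cm.

3.5 cm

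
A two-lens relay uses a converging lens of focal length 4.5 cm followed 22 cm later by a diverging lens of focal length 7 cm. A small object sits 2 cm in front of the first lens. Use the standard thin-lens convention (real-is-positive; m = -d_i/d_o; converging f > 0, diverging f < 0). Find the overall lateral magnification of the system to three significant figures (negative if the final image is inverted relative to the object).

0.387

Lens 1: 1/d_i1 = 1/f_1 - 1/d_o1 = 1/4.5 - 1/2 = -0.27778 cm^-1, so d_i1 = -3.600 cm.
m_1 = -(-3.600)/2 = 1.8000.
The intermediate image is virtual, 3.600 cm to the left of lens 1, so d_o2 = L - d_i1 = 22 - (-3.600) = 25.600 cm.
Lens 2: 1/d_i2 = 1/f_2 - 1/d_o2 = 1/(-7) - 1/(25.600) = -0.18192 cm^-1, so d_i2 = -5.497 cm.
m_2 = -(-5.497)/(25.600) = 0.2147.
Overall magnification: m = m_1 m_2 = 0.3865.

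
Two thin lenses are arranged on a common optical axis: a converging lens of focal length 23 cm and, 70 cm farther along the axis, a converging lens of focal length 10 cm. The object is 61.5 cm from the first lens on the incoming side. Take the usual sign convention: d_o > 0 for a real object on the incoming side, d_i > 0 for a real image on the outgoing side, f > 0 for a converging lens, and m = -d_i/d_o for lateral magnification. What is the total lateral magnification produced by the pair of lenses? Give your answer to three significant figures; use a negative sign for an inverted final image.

First lens: d_i1 = 1/(1/23 - 1/61.5) = 36.740 cm.
m_1 = -(36.740)/61.5 = -0.5974.
That image sits 33.260 cm in front of the second lens, so d_o2 = 33.260 cm.
Second lens: d_i2 = 1/(1/10 - 1/(33.260)) = 14.299 cm.
m_2 = -(14.299)/(33.260) = -0.4299.
Total m = m_1 x m_2 = (-0.5974)(-0.4299) = 0.2568.

0.257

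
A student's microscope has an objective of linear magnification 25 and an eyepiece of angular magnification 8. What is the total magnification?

200

The overall magnification of a compound microscope is the product of the objective and eyepiece magnifications:
M = M_obj x M_eye = 25 x 8 = 200.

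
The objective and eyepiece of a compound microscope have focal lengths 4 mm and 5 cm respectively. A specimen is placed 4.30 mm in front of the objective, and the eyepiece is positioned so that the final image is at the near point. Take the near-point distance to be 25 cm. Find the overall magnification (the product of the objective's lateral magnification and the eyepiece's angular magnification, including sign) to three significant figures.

-80.0

Convert to cm: f_obj = 4 mm = 0.4 cm; d_o = 4.30 mm = 0.43 cm.
Objective: 1/d_i = 1/f_obj - 1/d_o = 1/0.4 - 1/0.43 = 0.17442 cm^-1, so d_i = 5.733 cm.
m_obj = -d_i/d_o = -5.733/0.43 = -13.333.
Eyepiece angular magnification (image at near point): M_eye = 1 + D/f_e = 1 + 25/5 = 6.000.
Overall M = m_obj x M_eye = (-13.333)(6.000) = -80.00.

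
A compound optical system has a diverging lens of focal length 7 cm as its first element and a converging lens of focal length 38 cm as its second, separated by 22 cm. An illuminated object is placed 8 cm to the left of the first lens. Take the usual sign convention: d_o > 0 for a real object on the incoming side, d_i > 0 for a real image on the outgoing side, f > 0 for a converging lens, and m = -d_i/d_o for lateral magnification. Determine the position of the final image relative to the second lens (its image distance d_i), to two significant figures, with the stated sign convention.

-80 cm

Lens 1: 1/d_i1 = 1/f_1 - 1/d_o1 = 1/(-7) - 1/8 = -0.26786 cm^-1, so d_i1 = -3.733 cm.
The intermediate image is virtual, 3.733 cm to the left of lens 1, so d_o2 = L - d_i1 = 22 - (-3.733) = 25.733 cm.
Lens 2: 1/d_i2 = 1/f_2 - 1/d_o2 = 1/38 - 1/(25.733) = -0.01254 cm^-1, so d_i2 = -79.717 cm.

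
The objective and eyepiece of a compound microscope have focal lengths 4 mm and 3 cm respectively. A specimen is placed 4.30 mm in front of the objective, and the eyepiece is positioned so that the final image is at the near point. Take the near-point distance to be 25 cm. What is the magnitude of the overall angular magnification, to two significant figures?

120

Convert to cm: f_obj = 4 mm = 0.4 cm; d_o = 4.30 mm = 0.43 cm.
Objective: 1/d_i = 1/f_obj - 1/d_o = 1/0.4 - 1/0.43 = 0.17442 cm^-1, so d_i = 5.733 cm.
m_obj = -d_i/d_o = -5.733/0.43 = -13.333.
Eyepiece angular magnification (image at near point): M_eye = 1 + D/f_e = 1 + 25/3 = 9.333.
Overall M = m_obj x M_eye = (-13.333)(9.333) = -124.44.
|M| = 124.44.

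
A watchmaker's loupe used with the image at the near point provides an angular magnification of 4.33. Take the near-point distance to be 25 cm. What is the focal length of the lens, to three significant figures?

7.51 cm

For the image at the near point, M = 1 + D/f.
f = D/(M - 1) = 25/(4.33 - 1) = 7.508 cm.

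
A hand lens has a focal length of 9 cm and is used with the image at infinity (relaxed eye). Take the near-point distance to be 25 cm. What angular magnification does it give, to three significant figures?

2.78

M = D/f = 25/9 = 2.778.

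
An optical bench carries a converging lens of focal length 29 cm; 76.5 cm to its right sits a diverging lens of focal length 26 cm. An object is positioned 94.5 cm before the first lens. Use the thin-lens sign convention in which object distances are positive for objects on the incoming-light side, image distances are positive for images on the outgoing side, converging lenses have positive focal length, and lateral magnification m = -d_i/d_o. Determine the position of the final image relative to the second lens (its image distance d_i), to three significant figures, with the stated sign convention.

-14.9 cm

Applying the thin-lens equation to the first lens, 1/29 = 1/94.5 + 1/d_i1, which gives d_i1 = 41.840 cm.
That image sits 34.660 cm in front of the second lens, so d_o2 = 34.660 cm.
Applying the thin-lens equation again with f_2 = -26 cm and d_o2 = 34.660 cm gives d_i2 = -14.856 cm.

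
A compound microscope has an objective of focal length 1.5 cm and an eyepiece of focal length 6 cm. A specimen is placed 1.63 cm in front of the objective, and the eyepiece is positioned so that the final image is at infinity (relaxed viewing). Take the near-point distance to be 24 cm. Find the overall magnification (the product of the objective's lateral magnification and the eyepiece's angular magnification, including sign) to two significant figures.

-46

Objective: 1/d_i = 1/f_obj - 1/d_o = 1/1.5 - 1/1.63 = 0.05317 cm^-1, so d_i = 18.808 cm.
m_obj = -d_i/d_o = -18.808/1.63 = -11.538.
Eyepiece angular magnification (image at infinity): M_eye = D/f_e = 24/6 = 4.000.
Overall M = m_obj x M_eye = (-11.538)(4.000) = -46.15.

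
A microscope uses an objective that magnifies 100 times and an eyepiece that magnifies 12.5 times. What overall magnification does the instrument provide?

1250

The overall magnification of a compound microscope is the product of the objective and eyepiece magnifications:
M = M_obj x M_eye = 100 x 12.5 = 1250.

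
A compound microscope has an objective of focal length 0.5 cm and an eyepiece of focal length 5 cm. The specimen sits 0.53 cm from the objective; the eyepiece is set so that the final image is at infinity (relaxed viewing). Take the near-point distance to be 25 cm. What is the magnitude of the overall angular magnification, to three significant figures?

83.3

Objective: 1/d_i = 1/f_obj - 1/d_o = 1/0.5 - 1/0.53 = 0.11321 cm^-1, so d_i = 8.833 cm.
m_obj = -d_i/d_o = -8.833/0.53 = -16.667.
Eyepiece angular magnification (image at infinity): M_eye = D/f_e = 25/5 = 5.000.
Overall M = m_obj x M_eye = (-16.667)(5.000) = -83.33.
|M| = 83.33.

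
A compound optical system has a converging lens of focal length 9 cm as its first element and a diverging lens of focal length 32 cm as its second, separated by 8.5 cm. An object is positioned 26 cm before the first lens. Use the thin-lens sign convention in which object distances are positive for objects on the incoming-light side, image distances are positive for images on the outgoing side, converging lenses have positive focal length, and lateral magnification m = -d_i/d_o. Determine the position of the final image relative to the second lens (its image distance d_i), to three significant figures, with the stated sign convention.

First lens: d_i1 = 1/(1/9 - 1/26) = 13.765 cm.
Since 13.765 cm > 8.5 cm, the first image lies past the second lens and serves as a virtual object: d_o2 = L - d_i1 = -5.265 cm.
Second lens: d_i2 = 1/(1/(-32) - 1/(-5.265)) = 6.301 cm.

6.30 cm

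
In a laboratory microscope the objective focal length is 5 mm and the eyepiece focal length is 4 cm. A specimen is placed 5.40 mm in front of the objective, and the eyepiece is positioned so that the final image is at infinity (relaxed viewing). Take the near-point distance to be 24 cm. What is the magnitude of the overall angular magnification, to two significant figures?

Convert to cm: f_obj = 5 mm = 0.5 cm; d_o = 5.40 mm = 0.54 cm.
Objective: 1/d_i = 1/f_obj - 1/d_o = 1/0.5 - 1/0.54 = 0.14815 cm^-1, so d_i = 6.750 cm.
m_obj = -d_i/d_o = -6.750/0.54 = -12.500.
Eyepiece angular magnification (image at infinity): M_eye = D/f_e = 24/4 = 6.000.
Overall M = m_obj x M_eye = (-12.500)(6.000) = -75.00.
|M| = 75.00.

75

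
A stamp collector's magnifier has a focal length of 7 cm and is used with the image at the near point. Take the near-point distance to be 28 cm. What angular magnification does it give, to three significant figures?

5.00

M = 1 + D/f = 1 + 28/7 = 5.000.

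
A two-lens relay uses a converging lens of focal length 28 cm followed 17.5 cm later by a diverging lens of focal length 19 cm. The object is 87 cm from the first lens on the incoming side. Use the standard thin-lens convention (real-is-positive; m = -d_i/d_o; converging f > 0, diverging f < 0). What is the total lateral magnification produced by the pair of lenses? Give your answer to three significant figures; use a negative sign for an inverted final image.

1.88

Applying the thin-lens equation to the first lens, 1/28 = 1/87 + 1/d_i1, which gives d_i1 = 41.288 cm.
Its lateral magnification is m_1 = -d_i1/d_o1 = -(41.288)/87 = -0.4746.
This image would form 41.288 cm past lens 1, i.e. 23.788 cm beyond lens 2, so it is a virtual object for lens 2: d_o2 = 17.5 - 41.288 = -23.788 cm.
Applying the thin-lens equation again with f_2 = -19 cm and d_o2 = -23.788 cm gives d_i2 = -94.395 cm.
m_2 = -(-94.395)/(-23.788) = -3.9681.
The system's lateral magnification is m_1 m_2 = (-0.4746)(-3.9681) = 1.8832.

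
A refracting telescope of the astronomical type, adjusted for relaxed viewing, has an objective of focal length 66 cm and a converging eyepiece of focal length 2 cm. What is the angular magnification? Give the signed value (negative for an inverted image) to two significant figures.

-33

M = -f_obj/f_eye = -66/(2) = -33.000.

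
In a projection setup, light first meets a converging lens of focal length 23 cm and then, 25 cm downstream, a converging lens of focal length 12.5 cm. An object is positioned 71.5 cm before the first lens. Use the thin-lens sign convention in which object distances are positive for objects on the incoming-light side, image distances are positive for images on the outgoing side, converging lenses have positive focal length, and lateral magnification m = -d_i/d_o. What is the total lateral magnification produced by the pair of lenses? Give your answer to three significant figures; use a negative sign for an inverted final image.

Lens 1: 1/d_i1 = 1/f_1 - 1/d_o1 = 1/23 - 1/71.5 = 0.02949 cm^-1, so d_i1 = 33.907 cm.
m_1 = -(33.907)/71.5 = -0.4742.
This image would form 33.907 cm past lens 1, i.e. 8.907 cm beyond lens 2, so it is a virtual object for lens 2: d_o2 = 25 - 33.907 = -8.907 cm.
Lens 2: 1/d_i2 = 1/f_2 - 1/d_o2 = 1/12.5 - 1/(-8.907) = 0.19227 cm^-1, so d_i2 = 5.201 cm.
m_2 = -(5.201)/(-8.907) = 0.5839.
Overall magnification: m = m_1 m_2 = -0.2769.

-0.277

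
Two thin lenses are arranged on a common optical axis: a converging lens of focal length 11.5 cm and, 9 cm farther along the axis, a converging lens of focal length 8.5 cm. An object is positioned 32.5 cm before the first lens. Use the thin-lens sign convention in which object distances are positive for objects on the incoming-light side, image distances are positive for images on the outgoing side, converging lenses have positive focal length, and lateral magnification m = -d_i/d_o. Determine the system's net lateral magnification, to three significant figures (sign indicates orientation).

-0.269

First lens: d_i1 = 1/(1/11.5 - 1/32.5) = 17.798 cm.
m_1 = -(17.798)/32.5 = -0.5476.
This image would form 17.798 cm past lens 1, i.e. 8.798 cm beyond lens 2, so it is a virtual object for lens 2: d_o2 = 9 - 17.798 = -8.798 cm.
Second lens: d_i2 = 1/(1/8.5 - 1/(-8.798)) = 4.323 cm.
m_2 = -(4.323)/(-8.798) = 0.4914.
Total m = m_1 x m_2 = (-0.5476)(0.4914) = -0.2691.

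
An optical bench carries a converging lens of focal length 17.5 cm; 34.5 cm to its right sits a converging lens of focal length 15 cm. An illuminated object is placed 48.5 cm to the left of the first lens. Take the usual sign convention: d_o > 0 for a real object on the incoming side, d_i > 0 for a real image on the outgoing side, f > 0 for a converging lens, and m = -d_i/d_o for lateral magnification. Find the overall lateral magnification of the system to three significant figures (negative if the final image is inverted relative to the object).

-1.07

Lens 1: 1/d_i1 = 1/f_1 - 1/d_o1 = 1/17.5 - 1/48.5 = 0.03652 cm^-1, so d_i1 = 27.379 cm.
m_1 = -(27.379)/48.5 = -0.5645.
Object distance for lens 2: d_o2 = 34.5 - 27.379 = 7.121 cm.
Lens 2: 1/d_i2 = 1/f_2 - 1/d_o2 = 1/15 - 1/(7.121) = -0.07376 cm^-1, so d_i2 = -13.557 cm.
m_2 = -(-13.557)/(7.121) = 1.9038.
Total m = m_1 x m_2 = (-0.5645)(1.9038) = -1.0747.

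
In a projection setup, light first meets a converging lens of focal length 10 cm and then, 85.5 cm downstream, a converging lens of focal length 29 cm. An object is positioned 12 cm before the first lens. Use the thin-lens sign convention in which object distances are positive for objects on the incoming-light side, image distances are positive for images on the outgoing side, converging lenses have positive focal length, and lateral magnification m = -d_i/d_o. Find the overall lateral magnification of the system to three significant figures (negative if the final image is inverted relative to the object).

-41.4

First lens: d_i1 = 1/(1/10 - 1/12) = 60.000 cm.
m_1 = -(60.000)/12 = -5.0000.
The intermediate image is 60.000 cm to the right of lens 1, so d_o2 = L - d_i1 = 85.5 - 60.000 = 25.500 cm.
Second lens: d_i2 = 1/(1/29 - 1/(25.500)) = -211.286 cm.
m_2 = -(-211.286)/(25.500) = 8.2857.
Total m = m_1 x m_2 = (-5.0000)(8.2857) = -41.4286.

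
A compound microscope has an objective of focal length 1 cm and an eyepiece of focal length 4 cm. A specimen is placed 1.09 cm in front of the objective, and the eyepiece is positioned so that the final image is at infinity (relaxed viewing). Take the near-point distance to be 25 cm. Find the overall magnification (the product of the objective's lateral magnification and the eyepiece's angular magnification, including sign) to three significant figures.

Objective: 1/d_i = 1/f_obj - 1/d_o = 1/1 - 1/1.09 = 0.08257 cm^-1, so d_i = 12.111 cm.
m_obj = -d_i/d_o = -12.111/1.09 = -11.111.
Eyepiece angular magnification (image at infinity): M_eye = D/f_e = 25/4 = 6.250.
Overall M = m_obj x M_eye = (-11.111)(6.250) = -69.44.

-69.4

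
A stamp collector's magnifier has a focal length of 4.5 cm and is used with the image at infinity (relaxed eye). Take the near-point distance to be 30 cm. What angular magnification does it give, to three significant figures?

M = D/f = 30/4.5 = 6.667.

6.67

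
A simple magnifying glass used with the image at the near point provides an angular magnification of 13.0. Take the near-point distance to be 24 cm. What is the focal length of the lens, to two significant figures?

2.0 cm

For the image at the near point, M = 1 + D/f.
f = D/(M - 1) = 24/(13.0 - 1) = 2.000 cm.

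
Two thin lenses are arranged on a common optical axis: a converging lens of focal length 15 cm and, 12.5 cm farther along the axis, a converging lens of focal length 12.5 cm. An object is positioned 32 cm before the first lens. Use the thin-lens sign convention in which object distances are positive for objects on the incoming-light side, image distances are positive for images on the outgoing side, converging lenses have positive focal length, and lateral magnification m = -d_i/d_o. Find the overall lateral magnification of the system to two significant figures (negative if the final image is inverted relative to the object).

-0.39

Applying the thin-lens equation to the first lens, 1/15 = 1/32 + 1/d_i1, which gives d_i1 = 28.235 cm.
Its lateral magnification is m_1 = -d_i1/d_o1 = -(28.235)/32 = -0.8824.
This image would form 28.235 cm past lens 1, i.e. 15.735 cm beyond lens 2, so it is a virtual object for lens 2: d_o2 = 12.5 - 28.235 = -15.735 cm.
Applying the thin-lens equation again with f_2 = 12.5 cm and d_o2 = -15.735 cm gives d_i2 = 6.966 cm.
m_2 = -(6.966)/(-15.735) = 0.4427.
Overall magnification: m = m_1 m_2 = -0.3906.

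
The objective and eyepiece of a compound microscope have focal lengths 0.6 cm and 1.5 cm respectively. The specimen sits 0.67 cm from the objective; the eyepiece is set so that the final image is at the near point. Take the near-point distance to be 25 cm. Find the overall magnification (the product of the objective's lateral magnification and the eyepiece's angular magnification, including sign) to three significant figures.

-151

Objective: 1/d_i = 1/f_obj - 1/d_o = 1/0.6 - 1/0.67 = 0.17413 cm^-1, so d_i = 5.743 cm.
m_obj = -d_i/d_o = -5.743/0.67 = -8.571.
Eyepiece angular magnification (image at near point): M_eye = 1 + D/f_e = 1 + 25/1.5 = 17.667.
Overall M = m_obj x M_eye = (-8.571)(17.667) = -151.43.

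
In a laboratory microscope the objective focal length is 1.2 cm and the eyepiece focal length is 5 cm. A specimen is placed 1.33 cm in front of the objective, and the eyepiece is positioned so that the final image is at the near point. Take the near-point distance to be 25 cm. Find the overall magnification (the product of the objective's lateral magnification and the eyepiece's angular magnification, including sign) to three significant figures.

-55.4

Objective: 1/d_i = 1/f_obj - 1/d_o = 1/1.2 - 1/1.33 = 0.08145 cm^-1, so d_i = 12.277 cm.
m_obj = -d_i/d_o = -12.277/1.33 = -9.231.
Eyepiece angular magnification (image at near point): M_eye = 1 + D/f_e = 1 + 25/5 = 6.000.
Overall M = m_obj x M_eye = (-9.231)(6.000) = -55.38.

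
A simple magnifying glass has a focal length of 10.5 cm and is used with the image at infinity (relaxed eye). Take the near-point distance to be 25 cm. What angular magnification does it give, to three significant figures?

2.38

M = D/f = 25/10.5 = 2.381.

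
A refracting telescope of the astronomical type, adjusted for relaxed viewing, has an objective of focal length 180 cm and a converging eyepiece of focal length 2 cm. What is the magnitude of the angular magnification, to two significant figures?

90

|M| = f_obj/|f_eye| = 180/2 = 90.000.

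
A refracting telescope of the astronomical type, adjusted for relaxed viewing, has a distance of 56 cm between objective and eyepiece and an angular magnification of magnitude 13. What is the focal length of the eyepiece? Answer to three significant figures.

In normal adjustment the tube length equals f_obj + f_eye and |M| = f_obj/f_eye.
So f_obj = 13 f_eye and 13 f_eye + f_eye = 56 cm, giving f_eye = 56/14 = 4.000 cm and f_obj = 52.000 cm.

4.00 cm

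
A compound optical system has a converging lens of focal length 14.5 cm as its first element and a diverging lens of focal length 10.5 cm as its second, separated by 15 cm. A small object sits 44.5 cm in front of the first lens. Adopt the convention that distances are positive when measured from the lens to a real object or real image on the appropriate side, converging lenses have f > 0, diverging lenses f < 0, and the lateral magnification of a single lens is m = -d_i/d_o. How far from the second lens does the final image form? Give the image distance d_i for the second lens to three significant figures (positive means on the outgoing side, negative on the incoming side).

17.1 cm

Lens 1: 1/d_i1 = 1/f_1 - 1/d_o1 = 1/14.5 - 1/44.5 = 0.04649 cm^-1, so d_i1 = 21.508 cm.
Since 21.508 cm > 15 cm, the first image lies past the second lens and serves as a virtual object: d_o2 = L - d_i1 = -6.508 cm.
Lens 2: 1/d_i2 = 1/f_2 - 1/d_o2 = 1/(-10.5) - 1/(-6.508) = 0.05841 cm^-1, so d_i2 = 17.120 cm.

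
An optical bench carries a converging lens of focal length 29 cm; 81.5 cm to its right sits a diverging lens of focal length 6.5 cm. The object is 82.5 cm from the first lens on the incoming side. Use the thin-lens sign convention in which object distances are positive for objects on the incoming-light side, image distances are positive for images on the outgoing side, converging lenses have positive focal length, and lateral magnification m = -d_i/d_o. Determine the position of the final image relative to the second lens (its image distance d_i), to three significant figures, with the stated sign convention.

-5.52 cm

First lens: d_i1 = 1/(1/29 - 1/82.5) = 44.720 cm.
Object distance for lens 2: d_o2 = 81.5 - 44.720 = 36.780 cm.
Second lens: d_i2 = 1/(1/(-6.5) - 1/(36.780)) = -5.524 cm.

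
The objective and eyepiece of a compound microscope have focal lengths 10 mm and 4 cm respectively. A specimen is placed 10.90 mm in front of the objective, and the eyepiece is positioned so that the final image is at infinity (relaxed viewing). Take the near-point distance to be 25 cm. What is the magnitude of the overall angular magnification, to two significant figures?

69

Convert to cm: f_obj = 10 mm = 1 cm; d_o = 10.90 mm = 1.09 cm.
Objective: 1/d_i = 1/f_obj - 1/d_o = 1/1 - 1/1.09 = 0.08257 cm^-1, so d_i = 12.111 cm.
m_obj = -d_i/d_o = -12.111/1.09 = -11.111.
Eyepiece angular magnification (image at infinity): M_eye = D/f_e = 25/4 = 6.250.
Overall M = m_obj x M_eye = (-11.111)(6.250) = -69.44.
|M| = 69.44.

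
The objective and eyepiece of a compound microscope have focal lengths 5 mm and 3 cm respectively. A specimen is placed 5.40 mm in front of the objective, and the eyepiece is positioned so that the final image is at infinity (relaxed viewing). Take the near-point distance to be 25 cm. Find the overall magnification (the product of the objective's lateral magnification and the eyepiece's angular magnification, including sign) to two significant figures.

-100

Convert to cm: f_obj = 5 mm = 0.5 cm; d_o = 5.40 mm = 0.54 cm.
Objective: 1/d_i = 1/f_obj - 1/d_o = 1/0.5 - 1/0.54 = 0.14815 cm^-1, so d_i = 6.750 cm.
m_obj = -d_i/d_o = -6.750/0.54 = -12.500.
Eyepiece angular magnification (image at infinity): M_eye = D/f_e = 25/3 = 8.333.
Overall M = m_obj x M_eye = (-12.500)(8.333) = -104.17.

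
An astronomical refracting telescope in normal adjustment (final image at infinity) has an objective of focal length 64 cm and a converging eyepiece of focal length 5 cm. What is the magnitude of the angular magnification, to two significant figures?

|M| = f_obj/|f_eye| = 64/5 = 12.800.

13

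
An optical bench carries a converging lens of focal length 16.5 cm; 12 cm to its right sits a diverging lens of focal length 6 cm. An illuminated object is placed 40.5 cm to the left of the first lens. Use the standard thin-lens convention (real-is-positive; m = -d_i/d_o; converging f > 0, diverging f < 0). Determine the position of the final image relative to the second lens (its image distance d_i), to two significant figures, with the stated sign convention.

Lens 1: 1/d_i1 = 1/f_1 - 1/d_o1 = 1/16.5 - 1/40.5 = 0.03591 cm^-1, so d_i1 = 27.844 cm.
Since 27.844 cm > 12 cm, the first image lies past the second lens and serves as a virtual object: d_o2 = L - d_i1 = -15.844 cm.
Lens 2: 1/d_i2 = 1/f_2 - 1/d_o2 = 1/(-6) - 1/(-15.844) = -0.10355 cm^-1, so d_i2 = -9.657 cm.

-9.7 cm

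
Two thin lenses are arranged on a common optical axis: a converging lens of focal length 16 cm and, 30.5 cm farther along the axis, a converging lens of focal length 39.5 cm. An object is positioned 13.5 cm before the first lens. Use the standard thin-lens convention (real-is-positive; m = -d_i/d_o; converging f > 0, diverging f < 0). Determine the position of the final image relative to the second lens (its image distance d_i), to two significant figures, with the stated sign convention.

60 cm

First lens: d_i1 = 1/(1/16 - 1/13.5) = -86.400 cm.
The intermediate image is virtual, 86.400 cm to the left of lens 1, so d_o2 = L - d_i1 = 30.5 - (-86.400) = 116.900 cm.
Second lens: d_i2 = 1/(1/39.5 - 1/(116.900)) = 59.658 cm.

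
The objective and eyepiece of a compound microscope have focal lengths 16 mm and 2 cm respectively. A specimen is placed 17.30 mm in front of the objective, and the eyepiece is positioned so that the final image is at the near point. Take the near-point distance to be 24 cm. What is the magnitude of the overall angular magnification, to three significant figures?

160

Convert to cm: f_obj = 16 mm = 1.6 cm; d_o = 17.30 mm = 1.73 cm.
Objective: 1/d_i = 1/f_obj - 1/d_o = 1/1.6 - 1/1.73 = 0.04697 cm^-1, so d_i = 21.292 cm.
m_obj = -d_i/d_o = -21.292/1.73 = -12.308.
Eyepiece angular magnification (image at near point): M_eye = 1 + D/f_e = 1 + 24/2 = 13.000.
Overall M = m_obj x M_eye = (-12.308)(13.000) = -160.00.
|M| = 160.00.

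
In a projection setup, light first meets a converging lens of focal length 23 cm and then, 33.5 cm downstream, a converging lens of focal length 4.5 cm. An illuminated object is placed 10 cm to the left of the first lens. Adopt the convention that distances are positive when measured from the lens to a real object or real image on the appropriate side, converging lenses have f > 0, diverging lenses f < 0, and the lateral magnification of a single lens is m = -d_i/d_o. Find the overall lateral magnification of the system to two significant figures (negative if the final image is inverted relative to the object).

-0.17

Applying the thin-lens equation to the first lens, 1/23 = 1/10 + 1/d_i1, which gives d_i1 = -17.692 cm.
Its lateral magnification is m_1 = -d_i1/d_o1 = -(-17.692)/10 = 1.7692.
With d_i1 < 0 the first image is virtual and lies on the object side; the object distance for lens 2 is d_o2 = 33.5 - (-17.692) = 51.192 cm.
Applying the thin-lens equation again with f_2 = 4.5 cm and d_o2 = 51.192 cm gives d_i2 = 4.934 cm.
m_2 = -(4.934)/(51.192) = -0.0964.
Overall magnification: m = m_1 m_2 = -0.1705.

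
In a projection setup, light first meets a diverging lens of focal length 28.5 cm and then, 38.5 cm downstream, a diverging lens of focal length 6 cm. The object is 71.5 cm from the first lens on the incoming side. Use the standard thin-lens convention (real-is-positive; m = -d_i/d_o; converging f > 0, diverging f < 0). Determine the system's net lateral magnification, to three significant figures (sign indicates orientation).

0.0264

Lens 1: 1/d_i1 = 1/f_1 - 1/d_o1 = 1/(-28.5) - 1/71.5 = -0.04907 cm^-1, so d_i1 = -20.378 cm.
m_1 = -(-20.378)/71.5 = 0.2850.
With d_i1 < 0 the first image is virtual and lies on the object side; the object distance for lens 2 is d_o2 = 38.5 - (-20.378) = 58.877 cm.
Lens 2: 1/d_i2 = 1/f_2 - 1/d_o2 = 1/(-6) - 1/(58.877) = -0.18365 cm^-1, so d_i2 = -5.445 cm.
m_2 = -(-5.445)/(58.877) = 0.0925.
Total m = m_1 x m_2 = (0.2850)(0.0925) = 0.0264.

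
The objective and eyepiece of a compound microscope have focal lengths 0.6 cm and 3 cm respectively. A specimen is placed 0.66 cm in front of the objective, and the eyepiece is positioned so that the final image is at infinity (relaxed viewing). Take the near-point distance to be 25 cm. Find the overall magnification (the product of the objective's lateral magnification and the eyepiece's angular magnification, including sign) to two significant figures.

-83

Objective: 1/d_i = 1/f_obj - 1/d_o = 1/0.6 - 1/0.66 = 0.15152 cm^-1, so d_i = 6.600 cm.
m_obj = -d_i/d_o = -6.600/0.66 = -10.000.
Eyepiece angular magnification (image at infinity): M_eye = D/f_e = 25/3 = 8.333.
Overall M = m_obj x M_eye = (-10.000)(8.333) = -83.33.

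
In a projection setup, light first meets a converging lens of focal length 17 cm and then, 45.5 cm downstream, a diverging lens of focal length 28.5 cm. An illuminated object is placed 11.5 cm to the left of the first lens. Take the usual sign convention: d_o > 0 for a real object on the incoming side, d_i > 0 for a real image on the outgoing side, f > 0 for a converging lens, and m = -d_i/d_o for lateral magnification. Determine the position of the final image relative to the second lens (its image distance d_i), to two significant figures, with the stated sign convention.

Applying the thin-lens equation to the first lens, 1/17 = 1/11.5 + 1/d_i1, which gives d_i1 = -35.545 cm.
With d_i1 < 0 the first image is virtual and lies on the object side; the object distance for lens 2 is d_o2 = 45.5 - (-35.545) = 81.045 cm.
Applying the thin-lens equation again with f_2 = -28.5 cm and d_o2 = 81.045 cm gives d_i2 = -21.085 cm.

-21 cm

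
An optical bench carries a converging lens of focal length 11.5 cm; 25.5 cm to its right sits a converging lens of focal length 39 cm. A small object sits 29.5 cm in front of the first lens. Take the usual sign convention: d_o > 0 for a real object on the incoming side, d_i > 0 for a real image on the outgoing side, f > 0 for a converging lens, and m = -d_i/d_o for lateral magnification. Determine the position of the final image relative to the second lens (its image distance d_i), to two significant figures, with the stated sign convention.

Applying the thin-lens equation to the first lens, 1/11.5 = 1/29.5 + 1/d_i1, which gives d_i1 = 18.847 cm.
Object distance for lens 2: d_o2 = 25.5 - 18.847 = 6.653 cm.
Applying the thin-lens equation again with f_2 = 39 cm and d_o2 = 6.653 cm gives d_i2 = -8.021 cm.

-8.0 cm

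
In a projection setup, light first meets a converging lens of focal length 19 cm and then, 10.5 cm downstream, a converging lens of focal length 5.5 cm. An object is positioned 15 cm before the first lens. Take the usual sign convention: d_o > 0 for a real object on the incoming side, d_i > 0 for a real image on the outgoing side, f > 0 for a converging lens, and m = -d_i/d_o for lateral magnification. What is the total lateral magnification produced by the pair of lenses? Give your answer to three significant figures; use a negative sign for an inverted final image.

-0.343

First lens: d_i1 = 1/(1/19 - 1/15) = -71.250 cm.
m_1 = -(-71.250)/15 = 4.7500.
With d_i1 < 0 the first image is virtual and lies on the object side; the object distance for lens 2 is d_o2 = 10.5 - (-71.250) = 81.750 cm.
Second lens: d_i2 = 1/(1/5.5 - 1/(81.750)) = 5.897 cm.
m_2 = -(5.897)/(81.750) = -0.0721.
Overall magnification: m = m_1 m_2 = -0.3426.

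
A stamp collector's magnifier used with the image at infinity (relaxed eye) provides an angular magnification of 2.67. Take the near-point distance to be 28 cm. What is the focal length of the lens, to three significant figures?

10.5 cm

For the image at infinity, M = D/f.
f = D/M = 28/2.67 = 10.487 cm.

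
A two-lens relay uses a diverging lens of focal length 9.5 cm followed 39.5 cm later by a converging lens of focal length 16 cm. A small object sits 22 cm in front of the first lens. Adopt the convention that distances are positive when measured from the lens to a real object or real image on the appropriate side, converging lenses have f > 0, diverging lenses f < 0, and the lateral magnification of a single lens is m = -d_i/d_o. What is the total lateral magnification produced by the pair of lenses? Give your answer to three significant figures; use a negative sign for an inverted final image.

-0.160

Lens 1: 1/d_i1 = 1/f_1 - 1/d_o1 = 1/(-9.5) - 1/22 = -0.15072 cm^-1, so d_i1 = -6.635 cm.
m_1 = -(-6.635)/22 = 0.3016.
The intermediate image is virtual, 6.635 cm to the left of lens 1, so d_o2 = L - d_i1 = 39.5 - (-6.635) = 46.135 cm.
Lens 2: 1/d_i2 = 1/f_2 - 1/d_o2 = 1/16 - 1/(46.135) = 0.04082 cm^-1, so d_i2 = 24.495 cm.
m_2 = -(24.495)/(46.135) = -0.5309.
The system's lateral magnification is m_1 m_2 = (0.3016)(-0.5309) = -0.1601.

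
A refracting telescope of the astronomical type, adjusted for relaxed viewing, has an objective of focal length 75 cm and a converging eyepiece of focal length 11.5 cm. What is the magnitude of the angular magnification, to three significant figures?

6.52

|M| = f_obj/|f_eye| = 75/11.5 = 6.522.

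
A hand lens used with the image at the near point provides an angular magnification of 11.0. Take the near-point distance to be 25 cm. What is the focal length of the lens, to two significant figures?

For the image at the near point, M = 1 + D/f.
f = D/(M - 1) = 25/(11.0 - 1) = 2.500 cm.

2.5 cm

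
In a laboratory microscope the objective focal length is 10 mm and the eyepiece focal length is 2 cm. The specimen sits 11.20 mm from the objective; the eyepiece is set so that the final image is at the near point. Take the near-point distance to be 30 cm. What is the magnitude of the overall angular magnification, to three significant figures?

133

Convert to cm: f_obj = 10 mm = 1 cm; d_o = 11.20 mm = 1.12 cm.
Objective: 1/d_i = 1/f_obj - 1/d_o = 1/1 - 1/1.12 = 0.10714 cm^-1, so d_i = 9.333 cm.
m_obj = -d_i/d_o = -9.333/1.12 = -8.333.
Eyepiece angular magnification (image at near point): M_eye = 1 + D/f_e = 1 + 30/2 = 16.000.
Overall M = m_obj x M_eye = (-8.333)(16.000) = -133.33.
|M| = 133.33.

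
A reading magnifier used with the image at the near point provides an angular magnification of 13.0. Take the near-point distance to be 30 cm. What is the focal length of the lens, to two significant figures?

2.5 cm

For the image at the near point, M = 1 + D/f.
f = D/(M - 1) = 30/(13.0 - 1) = 2.500 cm.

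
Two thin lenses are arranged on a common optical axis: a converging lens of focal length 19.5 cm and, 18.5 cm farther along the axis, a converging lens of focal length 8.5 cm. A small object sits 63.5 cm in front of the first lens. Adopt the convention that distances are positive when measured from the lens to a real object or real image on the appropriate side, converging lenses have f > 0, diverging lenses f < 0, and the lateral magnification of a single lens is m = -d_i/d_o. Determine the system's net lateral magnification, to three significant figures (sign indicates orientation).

-0.208

Lens 1: 1/d_i1 = 1/f_1 - 1/d_o1 = 1/19.5 - 1/63.5 = 0.03553 cm^-1, so d_i1 = 28.142 cm.
m_1 = -(28.142)/63.5 = -0.4432.
This image would form 28.142 cm past lens 1, i.e. 9.642 cm beyond lens 2, so it is a virtual object for lens 2: d_o2 = 18.5 - 28.142 = -9.642 cm.
Lens 2: 1/d_i2 = 1/f_2 - 1/d_o2 = 1/8.5 - 1/(-9.642) = 0.22136 cm^-1, so d_i2 = 4.518 cm.
m_2 = -(4.518)/(-9.642) = 0.4685.
Total m = m_1 x m_2 = (-0.4432)(0.4685) = -0.2076.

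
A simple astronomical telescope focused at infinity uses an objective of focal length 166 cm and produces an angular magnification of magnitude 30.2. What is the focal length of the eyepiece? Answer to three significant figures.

|M| = f_obj/f_eye, so f_eye = f_obj/|M| = 166/30.2 = 5.497 cm.

5.50 cm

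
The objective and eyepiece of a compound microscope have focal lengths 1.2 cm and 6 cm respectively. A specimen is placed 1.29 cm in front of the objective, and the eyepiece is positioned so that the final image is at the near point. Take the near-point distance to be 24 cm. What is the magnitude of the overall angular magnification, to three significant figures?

Objective: 1/d_i = 1/f_obj - 1/d_o = 1/1.2 - 1/1.29 = 0.05814 cm^-1, so d_i = 17.200 cm.
m_obj = -d_i/d_o = -17.200/1.29 = -13.333.
Eyepiece angular magnification (image at near point): M_eye = 1 + D/f_e = 1 + 24/6 = 5.000.
Overall M = m_obj x M_eye = (-13.333)(5.000) = -66.67.
|M| = 66.67.

66.7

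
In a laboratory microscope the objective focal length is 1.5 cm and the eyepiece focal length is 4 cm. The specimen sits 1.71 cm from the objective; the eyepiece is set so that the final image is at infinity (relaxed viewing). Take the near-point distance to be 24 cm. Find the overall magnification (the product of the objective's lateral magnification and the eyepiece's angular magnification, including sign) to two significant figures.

-43

Objective: 1/d_i = 1/f_obj - 1/d_o = 1/1.5 - 1/1.71 = 0.08187 cm^-1, so d_i = 12.214 cm.
m_obj = -d_i/d_o = -12.214/1.71 = -7.143.
Eyepiece angular magnification (image at infinity): M_eye = D/f_e = 24/4 = 6.000.
Overall M = m_obj x M_eye = (-7.143)(6.000) = -42.86.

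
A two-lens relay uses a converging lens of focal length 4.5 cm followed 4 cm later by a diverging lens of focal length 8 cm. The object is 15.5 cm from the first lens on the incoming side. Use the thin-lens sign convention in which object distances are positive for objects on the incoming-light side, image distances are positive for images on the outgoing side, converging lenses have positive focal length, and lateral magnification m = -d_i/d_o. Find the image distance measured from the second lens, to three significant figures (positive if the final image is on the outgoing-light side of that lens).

Applying the thin-lens equation to the first lens, 1/4.5 = 1/15.5 + 1/d_i1, which gives d_i1 = 6.341 cm.
This image would form 6.341 cm past lens 1, i.e. 2.341 cm beyond lens 2, so it is a virtual object for lens 2: d_o2 = 4 - 6.341 = -2.341 cm.
Applying the thin-lens equation again with f_2 = -8 cm and d_o2 = -2.341 cm gives d_i2 = 3.309 cm.

3.31 cm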